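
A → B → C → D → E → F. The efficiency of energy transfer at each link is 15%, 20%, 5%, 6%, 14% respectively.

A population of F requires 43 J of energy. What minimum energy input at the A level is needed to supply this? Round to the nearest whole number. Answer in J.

Cumulative transfer efficiency: 0.15 × 0.2 × 0.05 × 0.06 × 0.14 = 0.0000126
A energy = 43 / 0.0000126 = 3412698 J

3412698 J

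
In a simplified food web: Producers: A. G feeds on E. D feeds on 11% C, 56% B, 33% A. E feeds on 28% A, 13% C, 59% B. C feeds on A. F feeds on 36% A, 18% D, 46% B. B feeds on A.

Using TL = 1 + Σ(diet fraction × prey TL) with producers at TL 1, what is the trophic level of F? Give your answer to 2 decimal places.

2.76

B: 1 + 1 = 2
C: 1 + 1 = 2
D: 1 + (0.11×2 + 0.56×2 + 0.33×1) = 2.67
E: 1 + (0.28×1 + 0.13×2 + 0.59×2) = 2.72
F: 1 + (0.36×1 + 0.18×2.67 + 0.46×2) = 2.7606
G: 1 + 2.72 = 3.72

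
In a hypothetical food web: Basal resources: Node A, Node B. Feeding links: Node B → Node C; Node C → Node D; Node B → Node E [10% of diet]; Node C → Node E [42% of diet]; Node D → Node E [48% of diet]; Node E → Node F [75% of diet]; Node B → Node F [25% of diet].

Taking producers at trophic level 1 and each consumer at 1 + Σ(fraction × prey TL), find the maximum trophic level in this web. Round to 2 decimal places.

Node C: 1 + 1 = 2
Node D: 1 + 2 = 3
Node E: 1 + (0.1×1 + 0.42×2 + 0.48×3) = 3.38
Node F: 1 + (0.75×3.38 + 0.25×1) = 3.785

3.79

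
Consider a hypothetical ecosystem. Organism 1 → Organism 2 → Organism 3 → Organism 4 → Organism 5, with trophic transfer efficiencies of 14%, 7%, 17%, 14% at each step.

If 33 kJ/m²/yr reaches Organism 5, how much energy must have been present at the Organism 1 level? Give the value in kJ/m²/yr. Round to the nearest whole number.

Cumulative transfer efficiency: 0.14 × 0.07 × 0.17 × 0.14 = 0.00023324
Organism 1 energy = 33 / 0.00023324 = 141485 kJ/m²/yr

141485 kJ/m²/yr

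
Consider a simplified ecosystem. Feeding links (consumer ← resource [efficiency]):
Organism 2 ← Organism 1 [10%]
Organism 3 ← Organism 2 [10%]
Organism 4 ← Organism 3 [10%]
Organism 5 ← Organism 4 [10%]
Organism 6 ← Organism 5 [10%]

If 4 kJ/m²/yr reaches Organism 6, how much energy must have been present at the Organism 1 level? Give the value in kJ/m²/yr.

Cumulative transfer efficiency: 0.1 × 0.1 × 0.1 × 0.1 × 0.1 = 0.00001
Organism 1 energy = 4 / 0.00001 = 400000 kJ/m²/yr

400000 kJ/m²/yr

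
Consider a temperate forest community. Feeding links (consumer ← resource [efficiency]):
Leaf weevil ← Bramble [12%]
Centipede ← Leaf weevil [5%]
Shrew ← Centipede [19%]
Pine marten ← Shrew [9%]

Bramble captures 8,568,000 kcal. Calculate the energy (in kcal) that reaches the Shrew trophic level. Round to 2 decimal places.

Leaf weevil: 8568000 × 0.12 = 1028160 kcal
Centipede: 1028160 × 0.05 = 51408 kcal
Shrew: 51408 × 0.19 = 9767.52 kcal

9767.52 kcal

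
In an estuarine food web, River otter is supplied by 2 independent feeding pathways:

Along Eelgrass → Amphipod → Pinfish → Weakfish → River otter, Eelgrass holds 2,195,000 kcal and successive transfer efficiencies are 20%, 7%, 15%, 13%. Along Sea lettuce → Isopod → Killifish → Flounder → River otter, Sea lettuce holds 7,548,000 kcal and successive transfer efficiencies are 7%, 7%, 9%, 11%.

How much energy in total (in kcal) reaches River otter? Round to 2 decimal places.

965.39 kcal

Via Eelgrass: 2195000 × 0.2 × 0.07 × 0.15 × 0.13 = 599.235 kcal
Via Sea lettuce: 7548000 × 0.07 × 0.07 × 0.09 × 0.11 = 366.15348 kcal
Total at River otter: 599.235 + 366.15348 = 965.38848 kcal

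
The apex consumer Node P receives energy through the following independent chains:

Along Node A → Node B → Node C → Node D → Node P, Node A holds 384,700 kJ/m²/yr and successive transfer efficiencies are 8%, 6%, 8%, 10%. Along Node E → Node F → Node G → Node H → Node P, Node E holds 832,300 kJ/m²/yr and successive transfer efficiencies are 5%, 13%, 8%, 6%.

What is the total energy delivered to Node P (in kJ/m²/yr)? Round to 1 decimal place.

40.7 kJ/m²/yr

Via Node A: 384700 × 0.08 × 0.06 × 0.08 × 0.1 = 14.77248 kJ/m²/yr
Via Node E: 832300 × 0.05 × 0.13 × 0.08 × 0.06 = 25.96776 kJ/m²/yr
Total at Node P: 14.77248 + 25.96776 = 40.74024 kJ/m²/yr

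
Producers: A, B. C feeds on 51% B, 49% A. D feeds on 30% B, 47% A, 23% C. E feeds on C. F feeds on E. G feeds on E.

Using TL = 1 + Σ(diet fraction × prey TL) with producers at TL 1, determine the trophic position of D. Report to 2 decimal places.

C: 1 + (0.51×1 + 0.49×1) = 2
D: 1 + (0.3×1 + 0.47×1 + 0.23×2) = 2.23
E: 1 + 2 = 3
F: 1 + 3 = 4
G: 1 + 3 = 4

2.23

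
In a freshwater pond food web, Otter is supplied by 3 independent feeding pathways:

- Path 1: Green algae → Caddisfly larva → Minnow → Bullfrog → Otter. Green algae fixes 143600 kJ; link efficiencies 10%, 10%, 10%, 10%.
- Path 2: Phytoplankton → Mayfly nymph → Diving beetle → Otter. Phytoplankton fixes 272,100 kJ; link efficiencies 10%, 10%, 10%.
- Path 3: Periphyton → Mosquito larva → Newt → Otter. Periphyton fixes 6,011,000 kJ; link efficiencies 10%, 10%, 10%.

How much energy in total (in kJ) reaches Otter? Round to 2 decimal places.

Path 1: 143600 × 0.1 × 0.1 × 0.1 × 0.1 = 14.36 kJ
Path 2: 272100 × 0.1 × 0.1 × 0.1 = 272.1 kJ
Path 3: 6011000 × 0.1 × 0.1 × 0.1 = 6011 kJ
Total at Otter: 14.36 + 272.1 + 6011 = 6297.46 kJ

6297.46 kJ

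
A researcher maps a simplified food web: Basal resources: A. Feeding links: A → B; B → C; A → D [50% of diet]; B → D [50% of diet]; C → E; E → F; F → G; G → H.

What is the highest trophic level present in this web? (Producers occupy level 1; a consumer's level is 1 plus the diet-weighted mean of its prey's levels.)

B: 1 + 1 = 2
C: 1 + 2 = 3
D: 1 + (0.5×1 + 0.5×2) = 2.5
E: 1 + 3 = 4
F: 1 + 4 = 5
G: 1 + 5 = 6
H: 1 + 6 = 7

7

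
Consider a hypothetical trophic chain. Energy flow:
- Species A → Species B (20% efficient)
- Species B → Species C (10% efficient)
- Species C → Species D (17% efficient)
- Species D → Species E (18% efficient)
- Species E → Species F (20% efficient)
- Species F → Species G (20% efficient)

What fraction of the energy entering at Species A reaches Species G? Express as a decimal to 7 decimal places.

0.0000245

Product of link efficiencies: 0.2 × 0.1 × 0.17 × 0.18 × 0.2 × 0.2 = 0.00002448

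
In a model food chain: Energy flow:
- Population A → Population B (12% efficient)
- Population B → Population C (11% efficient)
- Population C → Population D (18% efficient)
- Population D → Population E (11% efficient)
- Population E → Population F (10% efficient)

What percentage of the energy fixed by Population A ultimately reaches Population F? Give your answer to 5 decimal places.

Product of link efficiencies: 0.12 × 0.11 × 0.18 × 0.11 × 0.1 = 0.000026136
As a percentage: 0.000026136 × 100 = 0.00261%

0.00261%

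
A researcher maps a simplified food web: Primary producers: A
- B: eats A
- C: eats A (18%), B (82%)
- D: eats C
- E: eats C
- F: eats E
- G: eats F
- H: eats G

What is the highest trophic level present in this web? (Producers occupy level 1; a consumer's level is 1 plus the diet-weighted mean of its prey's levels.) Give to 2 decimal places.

6.82

B: 1 + 1 = 2
C: 1 + (0.18×1 + 0.82×2) = 2.82
D: 1 + 2.82 = 3.82
E: 1 + 2.82 = 3.82
F: 1 + 3.82 = 4.82
G: 1 + 4.82 = 5.82
H: 1 + 5.82 = 6.82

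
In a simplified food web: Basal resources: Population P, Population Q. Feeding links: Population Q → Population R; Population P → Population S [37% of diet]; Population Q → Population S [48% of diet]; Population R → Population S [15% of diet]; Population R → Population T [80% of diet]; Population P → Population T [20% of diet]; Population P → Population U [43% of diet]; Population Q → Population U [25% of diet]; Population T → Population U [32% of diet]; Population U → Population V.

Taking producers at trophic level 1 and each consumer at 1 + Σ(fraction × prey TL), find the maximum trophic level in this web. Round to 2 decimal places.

3.58

Population R: 1 + 1 = 2
Population S: 1 + (0.37×1 + 0.48×1 + 0.15×2) = 2.15
Population T: 1 + (0.8×2 + 0.2×1) = 2.8
Population U: 1 + (0.43×1 + 0.25×1 + 0.32×2.8) = 2.576
Population V: 1 + 2.576 = 3.576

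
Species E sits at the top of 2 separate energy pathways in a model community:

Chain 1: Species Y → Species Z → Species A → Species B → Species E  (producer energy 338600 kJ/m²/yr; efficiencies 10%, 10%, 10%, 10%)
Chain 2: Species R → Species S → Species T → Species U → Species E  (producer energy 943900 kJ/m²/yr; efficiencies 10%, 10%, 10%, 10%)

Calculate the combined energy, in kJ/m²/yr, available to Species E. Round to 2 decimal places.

Chain 1: 338600 × 0.1 × 0.1 × 0.1 × 0.1 = 33.86 kJ/m²/yr
Chain 2: 943900 × 0.1 × 0.1 × 0.1 × 0.1 = 94.39 kJ/m²/yr
Total at Species E: 33.86 + 94.39 = 128.25 kJ/m²/yr

128.25 kJ/m²/yr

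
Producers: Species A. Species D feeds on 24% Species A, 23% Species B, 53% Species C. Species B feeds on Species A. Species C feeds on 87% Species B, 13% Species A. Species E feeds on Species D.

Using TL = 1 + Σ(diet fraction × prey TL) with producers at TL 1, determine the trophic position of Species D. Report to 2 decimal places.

3.22

Species B: 1 + 1 = 2
Species C: 1 + (0.87×2 + 0.13×1) = 2.87
Species D: 1 + (0.24×1 + 0.23×2 + 0.53×2.87) = 3.2211
Species E: 1 + 3.2211 = 4.2211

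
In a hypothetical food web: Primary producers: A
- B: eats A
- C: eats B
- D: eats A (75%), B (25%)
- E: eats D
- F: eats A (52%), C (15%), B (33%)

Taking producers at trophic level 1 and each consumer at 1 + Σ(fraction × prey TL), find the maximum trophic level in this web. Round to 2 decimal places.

B: 1 + 1 = 2
C: 1 + 2 = 3
D: 1 + (0.75×1 + 0.25×2) = 2.25
E: 1 + 2.25 = 3.25
F: 1 + (0.52×1 + 0.15×3 + 0.33×2) = 2.63

3.25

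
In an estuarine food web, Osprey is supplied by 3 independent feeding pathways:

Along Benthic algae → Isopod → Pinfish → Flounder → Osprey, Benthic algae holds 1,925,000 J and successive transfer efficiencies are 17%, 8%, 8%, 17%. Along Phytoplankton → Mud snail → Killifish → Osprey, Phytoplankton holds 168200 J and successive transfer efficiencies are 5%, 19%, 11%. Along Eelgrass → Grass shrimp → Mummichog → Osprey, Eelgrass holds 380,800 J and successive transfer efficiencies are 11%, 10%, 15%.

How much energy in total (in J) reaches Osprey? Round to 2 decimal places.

Via Benthic algae: 1925000 × 0.17 × 0.08 × 0.08 × 0.17 = 356.048 J
Via Phytoplankton: 168200 × 0.05 × 0.19 × 0.11 = 175.769 J
Via Eelgrass: 380800 × 0.11 × 0.1 × 0.15 = 628.32 J
Total at Osprey: 356.048 + 175.769 + 628.32 = 1160.137 J

1160.14 J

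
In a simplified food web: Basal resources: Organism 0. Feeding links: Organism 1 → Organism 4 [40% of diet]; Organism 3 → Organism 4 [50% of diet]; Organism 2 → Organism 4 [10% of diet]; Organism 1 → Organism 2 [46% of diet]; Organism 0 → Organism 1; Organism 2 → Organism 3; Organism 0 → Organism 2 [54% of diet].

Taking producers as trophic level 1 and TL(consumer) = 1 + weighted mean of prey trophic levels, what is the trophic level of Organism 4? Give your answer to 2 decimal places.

3.78

Organism 1: 1 + 1 = 2
Organism 2: 1 + (0.46×2 + 0.54×1) = 2.46
Organism 3: 1 + 2.46 = 3.46
Organism 4: 1 + (0.4×2 + 0.1×2.46 + 0.5×3.46) = 3.776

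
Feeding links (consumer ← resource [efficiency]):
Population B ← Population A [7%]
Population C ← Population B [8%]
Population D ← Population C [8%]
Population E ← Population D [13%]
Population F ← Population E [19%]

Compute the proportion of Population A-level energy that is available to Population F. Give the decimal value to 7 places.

0.0000111

Product of link efficiencies: 0.07 × 0.08 × 0.08 × 0.13 × 0.19 = 0.0000110656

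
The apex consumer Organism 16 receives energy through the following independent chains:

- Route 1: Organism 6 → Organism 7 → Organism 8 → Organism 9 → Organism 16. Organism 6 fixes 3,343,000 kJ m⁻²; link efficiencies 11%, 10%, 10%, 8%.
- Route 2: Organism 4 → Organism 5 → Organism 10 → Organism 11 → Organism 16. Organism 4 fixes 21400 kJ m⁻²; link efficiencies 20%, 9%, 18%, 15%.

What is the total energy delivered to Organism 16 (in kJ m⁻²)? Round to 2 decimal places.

304.58 kJ m⁻²

Route 1: 3343000 × 0.11 × 0.1 × 0.1 × 0.08 = 294.184 kJ m⁻²
Route 2: 21400 × 0.2 × 0.09 × 0.18 × 0.15 = 10.4004 kJ m⁻²
Total at Organism 16: 294.184 + 10.4004 = 304.5844 kJ m⁻²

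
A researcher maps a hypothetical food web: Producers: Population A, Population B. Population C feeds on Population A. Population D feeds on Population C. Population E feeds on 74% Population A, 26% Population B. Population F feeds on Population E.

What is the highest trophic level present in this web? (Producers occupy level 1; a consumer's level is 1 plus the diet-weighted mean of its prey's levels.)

Population C: 1 + 1 = 2
Population D: 1 + 2 = 3
Population E: 1 + (0.74×1 + 0.26×1) = 2
Population F: 1 + 2 = 3

3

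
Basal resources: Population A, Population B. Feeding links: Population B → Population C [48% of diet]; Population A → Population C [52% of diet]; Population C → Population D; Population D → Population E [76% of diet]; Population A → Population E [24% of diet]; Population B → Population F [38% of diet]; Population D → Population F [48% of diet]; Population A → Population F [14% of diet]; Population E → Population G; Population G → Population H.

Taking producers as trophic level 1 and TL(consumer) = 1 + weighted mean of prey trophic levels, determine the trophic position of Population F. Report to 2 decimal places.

Population C: 1 + (0.48×1 + 0.52×1) = 2
Population D: 1 + 2 = 3
Population E: 1 + (0.76×3 + 0.24×1) = 3.52
Population F: 1 + (0.38×1 + 0.48×3 + 0.14×1) = 2.96
Population G: 1 + 3.52 = 4.52
Population H: 1 + 4.52 = 5.52

2.96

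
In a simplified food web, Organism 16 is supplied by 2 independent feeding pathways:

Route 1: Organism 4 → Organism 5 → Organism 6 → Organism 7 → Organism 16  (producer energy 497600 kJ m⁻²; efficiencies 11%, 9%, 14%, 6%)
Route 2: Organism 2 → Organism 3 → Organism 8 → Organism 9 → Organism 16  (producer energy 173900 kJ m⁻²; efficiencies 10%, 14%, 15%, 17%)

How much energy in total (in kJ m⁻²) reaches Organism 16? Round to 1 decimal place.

103.5 kJ m⁻²

Route 1: 497600 × 0.11 × 0.09 × 0.14 × 0.06 = 41.380416 kJ m⁻²
Route 2: 173900 × 0.1 × 0.14 × 0.15 × 0.17 = 62.0823 kJ m⁻²
Total at Organism 16: 41.380416 + 62.0823 = 103.462716 kJ m⁻²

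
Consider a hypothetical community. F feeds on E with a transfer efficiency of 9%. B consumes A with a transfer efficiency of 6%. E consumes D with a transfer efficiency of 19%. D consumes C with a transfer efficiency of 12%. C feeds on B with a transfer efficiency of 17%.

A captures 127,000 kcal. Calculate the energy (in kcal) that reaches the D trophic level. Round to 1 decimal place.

B: 127000 × 0.06 = 7620 kcal
C: 7620 × 0.17 = 1295.4 kcal
D: 1295.4 × 0.12 = 155.448 kcal

155.4 kcal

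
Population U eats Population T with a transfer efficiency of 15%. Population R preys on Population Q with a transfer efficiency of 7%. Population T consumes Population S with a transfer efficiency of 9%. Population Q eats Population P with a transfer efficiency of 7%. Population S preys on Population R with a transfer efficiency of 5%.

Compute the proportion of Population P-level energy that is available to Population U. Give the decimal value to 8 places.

0.00000331

Product of link efficiencies: 0.07 × 0.07 × 0.05 × 0.09 × 0.15 = 0.0000033075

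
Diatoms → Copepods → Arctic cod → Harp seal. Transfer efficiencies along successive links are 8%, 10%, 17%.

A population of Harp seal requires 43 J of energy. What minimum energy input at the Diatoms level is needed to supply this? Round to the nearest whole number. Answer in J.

Cumulative transfer efficiency: 0.08 × 0.1 × 0.17 = 0.00136
Diatoms energy = 43 / 0.00136 = 31618 J

31618 J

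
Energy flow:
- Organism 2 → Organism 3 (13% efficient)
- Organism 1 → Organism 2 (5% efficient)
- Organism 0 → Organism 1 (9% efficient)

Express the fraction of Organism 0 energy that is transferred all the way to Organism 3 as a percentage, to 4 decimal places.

0.0585%

Product of link efficiencies: 0.09 × 0.05 × 0.13 = 0.000585
As a percentage: 0.000585 × 100 = 0.0585%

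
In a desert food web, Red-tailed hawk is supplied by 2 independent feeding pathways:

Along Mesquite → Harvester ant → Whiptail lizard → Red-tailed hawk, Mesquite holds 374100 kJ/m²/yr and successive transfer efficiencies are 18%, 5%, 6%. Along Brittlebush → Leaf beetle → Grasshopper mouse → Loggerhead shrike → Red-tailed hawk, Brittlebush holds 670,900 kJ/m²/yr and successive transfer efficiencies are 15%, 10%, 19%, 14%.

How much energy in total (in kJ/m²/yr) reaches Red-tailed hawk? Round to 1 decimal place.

469.7 kJ/m²/yr

Via Mesquite: 374100 × 0.18 × 0.05 × 0.06 = 202.014 kJ/m²/yr
Via Brittlebush: 670900 × 0.15 × 0.1 × 0.19 × 0.14 = 267.6891 kJ/m²/yr
Total at Red-tailed hawk: 202.014 + 267.6891 = 469.7031 kJ/m²/yr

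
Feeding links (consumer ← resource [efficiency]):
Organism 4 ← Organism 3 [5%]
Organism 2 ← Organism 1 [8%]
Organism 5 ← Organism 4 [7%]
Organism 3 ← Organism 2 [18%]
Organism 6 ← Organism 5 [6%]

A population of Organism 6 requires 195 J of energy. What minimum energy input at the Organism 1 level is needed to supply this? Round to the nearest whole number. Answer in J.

Cumulative transfer efficiency: 0.08 × 0.18 × 0.05 × 0.07 × 0.06 = 0.000003024
Organism 1 energy = 195 / 0.000003024 = 64484127 J

64484127 J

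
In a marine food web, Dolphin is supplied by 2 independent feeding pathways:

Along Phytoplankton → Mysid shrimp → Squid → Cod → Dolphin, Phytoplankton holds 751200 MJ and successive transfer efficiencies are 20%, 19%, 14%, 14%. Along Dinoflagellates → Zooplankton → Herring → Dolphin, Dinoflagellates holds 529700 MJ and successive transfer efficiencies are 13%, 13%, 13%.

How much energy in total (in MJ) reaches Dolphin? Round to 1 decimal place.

1723.2 MJ

Via Phytoplankton: 751200 × 0.2 × 0.19 × 0.14 × 0.14 = 559.49376 MJ
Via Dinoflagellates: 529700 × 0.13 × 0.13 × 0.13 = 1163.7509 MJ
Total at Dolphin: 559.49376 + 1163.7509 = 1723.24466 MJ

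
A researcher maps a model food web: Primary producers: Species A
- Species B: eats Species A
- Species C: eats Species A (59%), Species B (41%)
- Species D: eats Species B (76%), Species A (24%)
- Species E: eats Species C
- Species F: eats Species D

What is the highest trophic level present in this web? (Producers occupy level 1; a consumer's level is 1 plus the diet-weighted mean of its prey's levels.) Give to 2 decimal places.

3.76

Species B: 1 + 1 = 2
Species C: 1 + (0.59×1 + 0.41×2) = 2.41
Species D: 1 + (0.76×2 + 0.24×1) = 2.76
Species E: 1 + 2.41 = 3.41
Species F: 1 + 2.76 = 3.76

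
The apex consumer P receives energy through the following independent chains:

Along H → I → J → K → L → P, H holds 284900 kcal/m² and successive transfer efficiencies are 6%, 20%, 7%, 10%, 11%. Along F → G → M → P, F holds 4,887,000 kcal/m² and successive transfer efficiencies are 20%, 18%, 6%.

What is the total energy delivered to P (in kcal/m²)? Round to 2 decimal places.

Via H: 284900 × 0.06 × 0.2 × 0.07 × 0.1 × 0.11 = 2.632476 kcal/m²
Via F: 4887000 × 0.2 × 0.18 × 0.06 = 10555.92 kcal/m²
Total at P: 2.632476 + 10555.92 = 10558.552476 kcal/m²

10558.55 kcal/m²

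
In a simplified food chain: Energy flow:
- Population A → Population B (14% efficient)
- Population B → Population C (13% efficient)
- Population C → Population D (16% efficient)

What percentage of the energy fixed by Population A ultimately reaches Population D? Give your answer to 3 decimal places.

0.291%

Product of link efficiencies: 0.14 × 0.13 × 0.16 = 0.002912
As a percentage: 0.002912 × 100 = 0.291%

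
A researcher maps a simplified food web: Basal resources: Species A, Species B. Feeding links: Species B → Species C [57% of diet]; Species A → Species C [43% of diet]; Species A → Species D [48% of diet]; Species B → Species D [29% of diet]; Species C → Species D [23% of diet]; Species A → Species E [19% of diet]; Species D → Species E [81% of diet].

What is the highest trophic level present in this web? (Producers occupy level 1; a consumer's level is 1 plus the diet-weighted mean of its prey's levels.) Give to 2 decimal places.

3.00

Species C: 1 + (0.57×1 + 0.43×1) = 2
Species D: 1 + (0.48×1 + 0.29×1 + 0.23×2) = 2.23
Species E: 1 + (0.19×1 + 0.81×2.23) = 2.9963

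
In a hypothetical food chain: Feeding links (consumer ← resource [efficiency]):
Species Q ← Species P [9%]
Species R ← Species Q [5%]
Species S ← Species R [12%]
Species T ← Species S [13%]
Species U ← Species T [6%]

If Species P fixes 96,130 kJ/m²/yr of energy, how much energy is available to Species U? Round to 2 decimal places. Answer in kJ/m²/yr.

Species Q: 96130 × 0.09 = 8651.7 kJ/m²/yr
Species R: 8651.7 × 0.05 = 432.585 kJ/m²/yr
Species S: 432.585 × 0.12 = 51.9102 kJ/m²/yr
Species T: 51.9102 × 0.13 = 6.748326 kJ/m²/yr
Species U: 6.748326 × 0.06 = 0.40489956 kJ/m²/yr

0.40 kJ/m²/yr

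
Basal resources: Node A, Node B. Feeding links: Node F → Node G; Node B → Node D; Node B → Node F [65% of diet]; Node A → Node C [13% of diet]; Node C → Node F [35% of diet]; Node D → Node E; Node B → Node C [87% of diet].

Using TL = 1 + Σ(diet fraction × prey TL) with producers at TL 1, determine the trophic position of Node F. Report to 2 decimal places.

Node C: 1 + (0.13×1 + 0.87×1) = 2
Node D: 1 + 1 = 2
Node E: 1 + 2 = 3
Node F: 1 + (0.65×1 + 0.35×2) = 2.35
Node G: 1 + 2.35 = 3.35

2.35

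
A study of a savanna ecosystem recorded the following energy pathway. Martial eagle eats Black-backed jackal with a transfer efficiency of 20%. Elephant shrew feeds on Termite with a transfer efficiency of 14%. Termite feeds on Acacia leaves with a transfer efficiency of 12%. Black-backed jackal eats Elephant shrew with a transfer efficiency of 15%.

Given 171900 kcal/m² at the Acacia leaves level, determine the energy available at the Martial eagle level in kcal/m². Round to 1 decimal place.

86.6 kcal/m²

Termite: 171900 × 0.12 = 20628 kcal/m²
Elephant shrew: 20628 × 0.14 = 2887.92 kcal/m²
Black-backed jackal: 2887.92 × 0.15 = 433.188 kcal/m²
Martial eagle: 433.188 × 0.2 = 86.6376 kcal/m²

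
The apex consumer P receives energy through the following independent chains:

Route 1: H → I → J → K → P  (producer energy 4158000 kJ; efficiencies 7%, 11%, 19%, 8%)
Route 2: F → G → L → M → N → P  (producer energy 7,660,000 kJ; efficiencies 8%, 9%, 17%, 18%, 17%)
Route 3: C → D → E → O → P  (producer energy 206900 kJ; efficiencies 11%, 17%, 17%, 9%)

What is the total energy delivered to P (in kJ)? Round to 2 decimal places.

Route 1: 4158000 × 0.07 × 0.11 × 0.19 × 0.08 = 486.65232 kJ
Route 2: 7660000 × 0.08 × 0.09 × 0.17 × 0.18 × 0.17 = 286.900704 kJ
Route 3: 206900 × 0.11 × 0.17 × 0.17 × 0.09 = 59.196159 kJ
Total at P: 486.65232 + 286.900704 + 59.196159 = 832.749183 kJ

832.75 kJ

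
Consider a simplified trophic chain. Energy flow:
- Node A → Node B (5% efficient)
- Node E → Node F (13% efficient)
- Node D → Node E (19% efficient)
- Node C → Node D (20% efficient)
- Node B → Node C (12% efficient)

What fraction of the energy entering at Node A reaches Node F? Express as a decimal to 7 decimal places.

Product of link efficiencies: 0.05 × 0.12 × 0.2 × 0.19 × 0.13 = 0.00002964

0.0000296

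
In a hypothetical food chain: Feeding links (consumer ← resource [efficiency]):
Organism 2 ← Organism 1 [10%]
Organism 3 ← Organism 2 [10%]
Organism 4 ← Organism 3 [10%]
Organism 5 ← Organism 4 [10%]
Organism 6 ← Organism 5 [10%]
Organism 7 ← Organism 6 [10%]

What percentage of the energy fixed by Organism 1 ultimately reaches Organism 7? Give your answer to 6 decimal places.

0.000100%

Product of link efficiencies: 0.1 × 0.1 × 0.1 × 0.1 × 0.1 × 0.1 = 0.000001
As a percentage: 0.000001 × 100 = 0.000100%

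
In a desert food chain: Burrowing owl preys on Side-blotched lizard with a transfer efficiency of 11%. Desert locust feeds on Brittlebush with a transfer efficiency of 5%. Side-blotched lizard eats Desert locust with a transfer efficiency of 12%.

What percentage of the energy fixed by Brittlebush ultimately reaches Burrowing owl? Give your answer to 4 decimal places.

0.0660%

Product of link efficiencies: 0.05 × 0.12 × 0.11 = 0.00066
As a percentage: 0.00066 × 100 = 0.0660%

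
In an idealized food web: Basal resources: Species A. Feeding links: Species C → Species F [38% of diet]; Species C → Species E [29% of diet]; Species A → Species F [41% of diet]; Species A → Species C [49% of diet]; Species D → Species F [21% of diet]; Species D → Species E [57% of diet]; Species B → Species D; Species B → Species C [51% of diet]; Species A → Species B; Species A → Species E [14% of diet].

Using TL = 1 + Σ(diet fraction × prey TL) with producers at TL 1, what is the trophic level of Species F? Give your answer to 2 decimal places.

2.99

Species B: 1 + 1 = 2
Species C: 1 + (0.49×1 + 0.51×2) = 2.51
Species D: 1 + 2 = 3
Species E: 1 + (0.29×2.51 + 0.14×1 + 0.57×3) = 3.5779
Species F: 1 + (0.38×2.51 + 0.21×3 + 0.41×1) = 2.9938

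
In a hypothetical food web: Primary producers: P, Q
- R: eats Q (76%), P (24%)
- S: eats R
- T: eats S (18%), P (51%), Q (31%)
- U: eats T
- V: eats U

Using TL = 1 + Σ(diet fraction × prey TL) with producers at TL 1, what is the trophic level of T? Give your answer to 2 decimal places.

R: 1 + (0.76×1 + 0.24×1) = 2
S: 1 + 2 = 3
T: 1 + (0.18×3 + 0.51×1 + 0.31×1) = 2.36
U: 1 + 2.36 = 3.36
V: 1 + 3.36 = 4.36

2.36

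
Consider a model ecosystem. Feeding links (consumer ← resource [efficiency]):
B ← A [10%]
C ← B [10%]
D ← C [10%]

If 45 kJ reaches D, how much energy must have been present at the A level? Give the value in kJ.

Cumulative transfer efficiency: 0.1 × 0.1 × 0.1 = 0.001
A energy = 45 / 0.001 = 45000 kJ

45000 kJ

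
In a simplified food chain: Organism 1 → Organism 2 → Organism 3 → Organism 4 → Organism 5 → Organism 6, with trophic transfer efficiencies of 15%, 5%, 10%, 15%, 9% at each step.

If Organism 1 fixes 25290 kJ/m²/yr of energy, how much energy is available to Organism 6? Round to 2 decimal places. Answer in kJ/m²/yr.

Organism 2: 25290 × 0.15 = 3793.5 kJ/m²/yr
Organism 3: 3793.5 × 0.05 = 189.675 kJ/m²/yr
Organism 4: 189.675 × 0.1 = 18.9675 kJ/m²/yr
Organism 5: 18.9675 × 0.15 = 2.845125 kJ/m²/yr
Organism 6: 2.845125 × 0.09 = 0.25606125 kJ/m²/yr

0.26 kJ/m²/yr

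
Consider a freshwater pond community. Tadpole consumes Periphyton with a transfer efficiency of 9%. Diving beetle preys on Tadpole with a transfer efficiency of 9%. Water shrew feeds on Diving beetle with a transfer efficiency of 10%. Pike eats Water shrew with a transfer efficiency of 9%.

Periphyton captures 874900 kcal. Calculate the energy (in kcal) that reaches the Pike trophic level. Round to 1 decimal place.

63.8 kcal

Tadpole: 874900 × 0.09 = 78741 kcal
Diving beetle: 78741 × 0.09 = 7086.69 kcal
Water shrew: 7086.69 × 0.1 = 708.669 kcal
Pike: 708.669 × 0.09 = 63.78021 kcal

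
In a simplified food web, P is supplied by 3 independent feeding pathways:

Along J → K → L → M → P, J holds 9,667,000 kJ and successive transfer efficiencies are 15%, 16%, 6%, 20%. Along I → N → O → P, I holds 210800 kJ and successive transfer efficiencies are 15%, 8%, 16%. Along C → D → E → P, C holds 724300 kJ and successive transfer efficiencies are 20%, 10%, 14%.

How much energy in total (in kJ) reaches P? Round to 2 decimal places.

Via J: 9667000 × 0.15 × 0.16 × 0.06 × 0.2 = 2784.096 kJ
Via I: 210800 × 0.15 × 0.08 × 0.16 = 404.736 kJ
Via C: 724300 × 0.2 × 0.1 × 0.14 = 2028.04 kJ
Total at P: 2784.096 + 404.736 + 2028.04 = 5216.872 kJ

5216.87 kJ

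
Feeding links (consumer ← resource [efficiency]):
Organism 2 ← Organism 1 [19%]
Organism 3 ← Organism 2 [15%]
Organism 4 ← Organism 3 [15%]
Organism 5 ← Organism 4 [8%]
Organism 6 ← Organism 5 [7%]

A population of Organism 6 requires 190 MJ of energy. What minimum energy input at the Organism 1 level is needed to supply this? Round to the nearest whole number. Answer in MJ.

7936508 MJ

Cumulative transfer efficiency: 0.19 × 0.15 × 0.15 × 0.08 × 0.07 = 0.00002394
Organism 1 energy = 190 / 0.00002394 = 7936508 MJ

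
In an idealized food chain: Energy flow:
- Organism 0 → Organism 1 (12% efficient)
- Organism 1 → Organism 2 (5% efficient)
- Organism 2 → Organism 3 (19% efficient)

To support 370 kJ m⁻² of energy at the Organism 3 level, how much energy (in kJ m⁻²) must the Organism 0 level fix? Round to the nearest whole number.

324561 kJ m⁻²

Cumulative transfer efficiency: 0.12 × 0.05 × 0.19 = 0.00114
Organism 0 energy = 370 / 0.00114 = 324561 kJ m⁻²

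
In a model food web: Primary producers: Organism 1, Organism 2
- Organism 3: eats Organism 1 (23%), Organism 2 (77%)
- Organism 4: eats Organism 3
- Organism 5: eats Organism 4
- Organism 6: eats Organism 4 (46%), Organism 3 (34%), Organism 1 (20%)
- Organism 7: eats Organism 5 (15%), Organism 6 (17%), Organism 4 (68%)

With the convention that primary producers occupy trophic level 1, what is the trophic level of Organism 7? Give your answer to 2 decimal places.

Organism 3: 1 + (0.23×1 + 0.77×1) = 2
Organism 4: 1 + 2 = 3
Organism 5: 1 + 3 = 4
Organism 6: 1 + (0.46×3 + 0.34×2 + 0.2×1) = 3.26
Organism 7: 1 + (0.15×4 + 0.17×3.26 + 0.68×3) = 4.1942

4.19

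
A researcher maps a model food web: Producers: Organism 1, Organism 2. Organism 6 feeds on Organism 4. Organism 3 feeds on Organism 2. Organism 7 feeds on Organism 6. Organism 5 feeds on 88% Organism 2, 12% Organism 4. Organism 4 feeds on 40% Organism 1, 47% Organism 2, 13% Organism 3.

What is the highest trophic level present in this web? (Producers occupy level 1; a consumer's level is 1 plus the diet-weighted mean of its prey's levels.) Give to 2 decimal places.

Organism 3: 1 + 1 = 2
Organism 4: 1 + (0.4×1 + 0.47×1 + 0.13×2) = 2.13
Organism 5: 1 + (0.88×1 + 0.12×2.13) = 2.1356
Organism 6: 1 + 2.13 = 3.13
Organism 7: 1 + 3.13 = 4.13

4.13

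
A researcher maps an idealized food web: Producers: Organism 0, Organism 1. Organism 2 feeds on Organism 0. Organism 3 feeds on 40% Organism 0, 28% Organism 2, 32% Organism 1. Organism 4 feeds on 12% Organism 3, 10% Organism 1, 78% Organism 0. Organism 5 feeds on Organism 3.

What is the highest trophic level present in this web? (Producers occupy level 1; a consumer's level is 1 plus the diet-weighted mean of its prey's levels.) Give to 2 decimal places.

3.28

Organism 2: 1 + 1 = 2
Organism 3: 1 + (0.4×1 + 0.28×2 + 0.32×1) = 2.28
Organism 4: 1 + (0.12×2.28 + 0.1×1 + 0.78×1) = 2.1536
Organism 5: 1 + 2.28 = 3.28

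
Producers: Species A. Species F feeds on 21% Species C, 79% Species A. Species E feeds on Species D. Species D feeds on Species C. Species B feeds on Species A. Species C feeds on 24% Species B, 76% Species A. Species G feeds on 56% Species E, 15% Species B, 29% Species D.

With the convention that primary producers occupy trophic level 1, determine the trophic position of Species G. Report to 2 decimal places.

Species B: 1 + 1 = 2
Species C: 1 + (0.24×2 + 0.76×1) = 2.24
Species D: 1 + 2.24 = 3.24
Species E: 1 + 3.24 = 4.24
Species F: 1 + (0.21×2.24 + 0.79×1) = 2.2604
Species G: 1 + (0.56×4.24 + 0.15×2 + 0.29×3.24) = 4.614

4.61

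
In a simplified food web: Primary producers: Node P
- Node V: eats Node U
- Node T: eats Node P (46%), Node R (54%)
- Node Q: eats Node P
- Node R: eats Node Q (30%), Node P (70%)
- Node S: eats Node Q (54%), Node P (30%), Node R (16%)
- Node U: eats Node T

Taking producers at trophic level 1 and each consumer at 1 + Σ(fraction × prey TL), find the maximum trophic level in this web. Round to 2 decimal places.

Node Q: 1 + 1 = 2
Node R: 1 + (0.3×2 + 0.7×1) = 2.3
Node S: 1 + (0.54×2 + 0.3×1 + 0.16×2.3) = 2.748
Node T: 1 + (0.46×1 + 0.54×2.3) = 2.702
Node U: 1 + 2.702 = 3.702
Node V: 1 + 3.702 = 4.702

4.70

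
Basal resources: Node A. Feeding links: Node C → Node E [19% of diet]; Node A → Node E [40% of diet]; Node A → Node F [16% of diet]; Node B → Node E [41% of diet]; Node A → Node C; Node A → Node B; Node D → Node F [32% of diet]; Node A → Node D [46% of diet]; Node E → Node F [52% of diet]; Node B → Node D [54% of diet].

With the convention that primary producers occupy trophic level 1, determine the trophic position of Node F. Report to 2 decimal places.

Node B: 1 + 1 = 2
Node C: 1 + 1 = 2
Node D: 1 + (0.46×1 + 0.54×2) = 2.54
Node E: 1 + (0.41×2 + 0.4×1 + 0.19×2) = 2.6
Node F: 1 + (0.32×2.54 + 0.52×2.6 + 0.16×1) = 3.3248

3.32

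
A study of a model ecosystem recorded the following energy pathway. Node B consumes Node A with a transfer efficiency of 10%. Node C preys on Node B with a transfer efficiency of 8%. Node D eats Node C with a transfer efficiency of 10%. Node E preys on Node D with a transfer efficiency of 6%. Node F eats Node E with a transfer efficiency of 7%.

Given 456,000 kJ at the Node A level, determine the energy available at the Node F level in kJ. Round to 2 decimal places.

Node B: 456000 × 0.1 = 45600 kJ
Node C: 45600 × 0.08 = 3648 kJ
Node D: 3648 × 0.1 = 364.8 kJ
Node E: 364.8 × 0.06 = 21.888 kJ
Node F: 21.888 × 0.07 = 1.53216 kJ

1.53 kJ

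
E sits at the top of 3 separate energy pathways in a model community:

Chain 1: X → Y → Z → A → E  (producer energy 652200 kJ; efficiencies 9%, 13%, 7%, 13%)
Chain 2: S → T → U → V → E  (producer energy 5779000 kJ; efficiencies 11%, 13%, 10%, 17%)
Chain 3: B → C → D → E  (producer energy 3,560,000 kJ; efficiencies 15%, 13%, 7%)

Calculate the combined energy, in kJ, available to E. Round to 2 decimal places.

Chain 1: 652200 × 0.09 × 0.13 × 0.07 × 0.13 = 69.439734 kJ
Chain 2: 5779000 × 0.11 × 0.13 × 0.1 × 0.17 = 1404.8749 kJ
Chain 3: 3560000 × 0.15 × 0.13 × 0.07 = 4859.4 kJ
Total at E: 69.439734 + 1404.8749 + 4859.4 = 6333.714634 kJ

6333.71 kJ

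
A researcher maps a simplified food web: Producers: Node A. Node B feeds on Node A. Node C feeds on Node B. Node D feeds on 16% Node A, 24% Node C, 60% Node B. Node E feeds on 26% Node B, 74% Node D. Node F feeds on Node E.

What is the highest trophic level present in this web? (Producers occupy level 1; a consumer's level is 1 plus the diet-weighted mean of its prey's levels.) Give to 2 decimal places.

4.80

Node B: 1 + 1 = 2
Node C: 1 + 2 = 3
Node D: 1 + (0.16×1 + 0.24×3 + 0.6×2) = 3.08
Node E: 1 + (0.26×2 + 0.74×3.08) = 3.7992
Node F: 1 + 3.7992 = 4.7992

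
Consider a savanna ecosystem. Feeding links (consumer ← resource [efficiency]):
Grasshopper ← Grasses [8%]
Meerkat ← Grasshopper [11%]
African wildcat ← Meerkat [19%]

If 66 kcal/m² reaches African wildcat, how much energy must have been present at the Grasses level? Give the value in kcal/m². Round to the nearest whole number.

Cumulative transfer efficiency: 0.08 × 0.11 × 0.19 = 0.001672
Grasses energy = 66 / 0.001672 = 39474 kcal/m²

39474 kcal/m²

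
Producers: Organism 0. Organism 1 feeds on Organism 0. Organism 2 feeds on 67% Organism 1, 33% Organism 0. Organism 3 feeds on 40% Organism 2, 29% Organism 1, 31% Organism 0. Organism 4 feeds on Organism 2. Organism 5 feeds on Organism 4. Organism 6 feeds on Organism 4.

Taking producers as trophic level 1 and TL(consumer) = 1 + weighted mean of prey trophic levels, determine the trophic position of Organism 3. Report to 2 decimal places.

Organism 1: 1 + 1 = 2
Organism 2: 1 + (0.67×2 + 0.33×1) = 2.67
Organism 3: 1 + (0.4×2.67 + 0.29×2 + 0.31×1) = 2.958
Organism 4: 1 + 2.67 = 3.67
Organism 5: 1 + 3.67 = 4.67
Organism 6: 1 + 3.67 = 4.67

2.96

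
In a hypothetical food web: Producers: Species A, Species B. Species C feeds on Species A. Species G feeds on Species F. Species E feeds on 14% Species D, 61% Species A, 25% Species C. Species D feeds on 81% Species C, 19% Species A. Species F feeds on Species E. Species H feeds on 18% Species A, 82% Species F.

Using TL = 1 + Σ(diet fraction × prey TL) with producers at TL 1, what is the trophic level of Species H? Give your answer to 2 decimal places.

Species C: 1 + 1 = 2
Species D: 1 + (0.81×2 + 0.19×1) = 2.81
Species E: 1 + (0.14×2.81 + 0.61×1 + 0.25×2) = 2.5034
Species F: 1 + 2.5034 = 3.5034
Species G: 1 + 3.5034 = 4.5034
Species H: 1 + (0.18×1 + 0.82×3.5034) = 4.052788

4.05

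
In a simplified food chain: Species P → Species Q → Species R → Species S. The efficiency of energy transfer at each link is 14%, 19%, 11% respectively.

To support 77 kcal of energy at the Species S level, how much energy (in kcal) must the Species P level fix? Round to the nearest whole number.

26316 kcal

Cumulative transfer efficiency: 0.14 × 0.19 × 0.11 = 0.002926
Species P energy = 77 / 0.002926 = 26316 kcal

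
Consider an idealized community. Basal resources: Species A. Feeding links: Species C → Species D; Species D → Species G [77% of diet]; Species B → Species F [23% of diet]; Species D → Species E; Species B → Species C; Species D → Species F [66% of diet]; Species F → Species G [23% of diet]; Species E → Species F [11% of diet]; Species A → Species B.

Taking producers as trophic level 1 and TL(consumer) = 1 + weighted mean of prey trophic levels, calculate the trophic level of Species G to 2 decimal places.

Species B: 1 + 1 = 2
Species C: 1 + 2 = 3
Species D: 1 + 3 = 4
Species E: 1 + 4 = 5
Species F: 1 + (0.23×2 + 0.11×5 + 0.66×4) = 4.65
Species G: 1 + (0.77×4 + 0.23×4.65) = 5.1495

5.15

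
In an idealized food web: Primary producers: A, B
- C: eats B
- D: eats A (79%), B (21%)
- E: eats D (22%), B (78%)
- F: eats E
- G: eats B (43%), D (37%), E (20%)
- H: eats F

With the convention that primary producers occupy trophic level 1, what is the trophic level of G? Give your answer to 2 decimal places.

2.61

C: 1 + 1 = 2
D: 1 + (0.79×1 + 0.21×1) = 2
E: 1 + (0.22×2 + 0.78×1) = 2.22
F: 1 + 2.22 = 3.22
G: 1 + (0.43×1 + 0.37×2 + 0.2×2.22) = 2.614
H: 1 + 3.22 = 4.22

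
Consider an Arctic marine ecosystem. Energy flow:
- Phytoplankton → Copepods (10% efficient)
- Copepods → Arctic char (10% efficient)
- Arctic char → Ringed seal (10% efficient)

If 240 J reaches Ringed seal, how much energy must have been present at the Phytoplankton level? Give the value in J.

Cumulative transfer efficiency: 0.1 × 0.1 × 0.1 = 0.001
Phytoplankton energy = 240 / 0.001 = 240000 J

240000 J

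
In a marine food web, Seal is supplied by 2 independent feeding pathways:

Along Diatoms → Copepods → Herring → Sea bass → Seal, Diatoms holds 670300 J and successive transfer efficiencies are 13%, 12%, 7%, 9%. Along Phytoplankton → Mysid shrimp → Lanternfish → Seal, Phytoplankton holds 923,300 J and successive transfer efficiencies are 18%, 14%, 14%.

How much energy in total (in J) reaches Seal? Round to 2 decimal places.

3323.28 J

Via Diatoms: 670300 × 0.13 × 0.12 × 0.07 × 0.09 = 65.877084 J
Via Phytoplankton: 923300 × 0.18 × 0.14 × 0.14 = 3257.4024 J
Total at Seal: 65.877084 + 3257.4024 = 3323.279484 J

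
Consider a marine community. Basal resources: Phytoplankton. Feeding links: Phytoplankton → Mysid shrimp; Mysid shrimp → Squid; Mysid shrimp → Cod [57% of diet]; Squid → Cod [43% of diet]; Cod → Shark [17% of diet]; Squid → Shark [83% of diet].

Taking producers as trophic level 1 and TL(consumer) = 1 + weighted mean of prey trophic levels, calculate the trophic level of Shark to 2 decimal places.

4.07

Mysid shrimp: 1 + 1 = 2
Squid: 1 + 2 = 3
Cod: 1 + (0.57×2 + 0.43×3) = 3.43
Shark: 1 + (0.17×3.43 + 0.83×3) = 4.0731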